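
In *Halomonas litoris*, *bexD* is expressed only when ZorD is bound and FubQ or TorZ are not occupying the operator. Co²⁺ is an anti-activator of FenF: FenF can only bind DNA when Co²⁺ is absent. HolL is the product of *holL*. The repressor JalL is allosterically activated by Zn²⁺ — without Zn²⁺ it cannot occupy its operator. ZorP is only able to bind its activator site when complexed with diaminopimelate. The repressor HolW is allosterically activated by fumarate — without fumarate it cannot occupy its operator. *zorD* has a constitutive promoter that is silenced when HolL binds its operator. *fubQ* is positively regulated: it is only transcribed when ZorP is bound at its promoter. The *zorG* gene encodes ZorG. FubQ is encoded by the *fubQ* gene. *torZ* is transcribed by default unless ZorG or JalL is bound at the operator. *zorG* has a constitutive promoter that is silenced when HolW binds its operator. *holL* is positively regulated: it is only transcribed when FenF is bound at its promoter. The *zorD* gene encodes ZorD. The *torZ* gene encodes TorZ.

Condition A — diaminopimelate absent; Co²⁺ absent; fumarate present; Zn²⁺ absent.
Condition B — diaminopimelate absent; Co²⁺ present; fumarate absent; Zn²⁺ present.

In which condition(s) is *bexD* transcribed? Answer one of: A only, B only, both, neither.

Condition A:
Diaminopimelate is absent, so ZorP is inactive.
Required activator ZorP is absent, so *fubQ* is not transcribed.
So FubQ is not produced.
Co²⁺ is absent, so FenF is active.
No repressor is bound and FenF is active, so *holL* is transcribed.
So HolL is produced and active.
With repressor HolL bound, *zorD* is not transcribed.
So ZorD is not produced.
Fumarate is present, so HolW is active.
With repressor HolW bound, *zorG* is not transcribed.
So ZorG is not produced.
Zn²⁺ is absent, so JalL is inactive.
With no repressor bound, *torZ* is transcribed.
So TorZ is produced and active.
With repressor TorZ bound, *bexD* is not transcribed.
→ *bexD* is OFF in A.
Condition B:
Diaminopimelate is absent, so ZorP is inactive.
Required activator ZorP is absent, so *fubQ* is not transcribed.
So FubQ is not produced.
Co²⁺ is present, so FenF is inactive.
Required activator FenF is absent, so *holL* is not transcribed.
So HolL is not produced.
With no repressor bound, *zorD* is transcribed.
So ZorD is produced and active.
Fumarate is absent, so HolW is inactive.
With no repressor bound, *zorG* is transcribed.
So ZorG is produced and active.
Zn²⁺ is present, so JalL is active.
With repressor ZorG bound, *torZ* is not transcribed.
So TorZ is not produced.
No repressor is bound and ZorD is active, so *bexD* is transcribed.
→ *bexD* is ON in B.

B only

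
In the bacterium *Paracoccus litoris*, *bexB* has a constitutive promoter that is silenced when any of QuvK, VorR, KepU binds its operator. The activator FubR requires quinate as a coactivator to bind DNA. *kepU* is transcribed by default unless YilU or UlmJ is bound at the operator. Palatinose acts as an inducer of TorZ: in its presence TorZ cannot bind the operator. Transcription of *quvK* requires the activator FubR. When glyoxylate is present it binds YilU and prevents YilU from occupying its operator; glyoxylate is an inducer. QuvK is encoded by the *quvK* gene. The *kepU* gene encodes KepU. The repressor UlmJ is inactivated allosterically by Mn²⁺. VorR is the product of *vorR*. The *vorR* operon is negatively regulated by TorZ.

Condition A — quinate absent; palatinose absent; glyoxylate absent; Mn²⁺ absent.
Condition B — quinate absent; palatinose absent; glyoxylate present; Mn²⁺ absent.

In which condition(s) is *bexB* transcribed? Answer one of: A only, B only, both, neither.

Condition A:
Quinate is absent, so FubR is inactive.
Required activator FubR is absent, so *quvK* is not transcribed.
So QuvK is not produced.
Palatinose is absent, so TorZ is active.
With repressor TorZ bound, *vorR* is not transcribed.
So VorR is not produced.
Glyoxylate is absent, so YilU is active.
Mn²⁺ is absent, so UlmJ is active.
With repressor YilU bound, *kepU* is not transcribed.
So KepU is not produced.
With no repressor bound, *bexB* is transcribed.
→ *bexB* is ON in A.
Condition B:
Quinate is absent, so FubR is inactive.
Required activator FubR is absent, so *quvK* is not transcribed.
So QuvK is not produced.
Palatinose is absent, so TorZ is active.
With repressor TorZ bound, *vorR* is not transcribed.
So VorR is not produced.
Glyoxylate is present, so YilU is inactive.
Mn²⁺ is absent, so UlmJ is active.
With repressor UlmJ bound, *kepU* is not transcribed.
So KepU is not produced.
With no repressor bound, *bexB* is transcribed.
→ *bexB* is ON in B.

both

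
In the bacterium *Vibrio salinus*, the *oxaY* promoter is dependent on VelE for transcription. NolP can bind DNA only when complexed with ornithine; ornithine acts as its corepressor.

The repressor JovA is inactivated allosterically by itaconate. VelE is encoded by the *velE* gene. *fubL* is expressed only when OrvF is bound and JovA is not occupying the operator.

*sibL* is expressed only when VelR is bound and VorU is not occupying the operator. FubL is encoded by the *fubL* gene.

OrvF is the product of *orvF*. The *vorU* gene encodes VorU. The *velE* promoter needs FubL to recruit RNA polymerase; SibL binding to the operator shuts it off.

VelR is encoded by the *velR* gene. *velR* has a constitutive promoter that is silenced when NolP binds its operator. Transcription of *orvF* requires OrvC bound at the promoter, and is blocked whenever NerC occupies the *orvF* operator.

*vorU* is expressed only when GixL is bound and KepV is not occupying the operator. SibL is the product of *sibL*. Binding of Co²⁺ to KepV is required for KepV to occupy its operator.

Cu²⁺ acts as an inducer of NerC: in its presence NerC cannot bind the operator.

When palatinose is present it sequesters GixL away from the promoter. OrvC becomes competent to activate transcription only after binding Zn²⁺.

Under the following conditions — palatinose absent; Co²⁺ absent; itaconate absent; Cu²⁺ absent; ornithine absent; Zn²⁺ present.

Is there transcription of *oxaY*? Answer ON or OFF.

OFF

Co²⁺ is absent, so KepV is inactive.
Palatinose is absent, so GixL is active.
No repressor is bound and GixL is active, so *vorU* is transcribed.
So VorU is produced and active.
Ornithine is absent, so NolP is inactive.
With no repressor bound, *velR* is transcribed.
So VelR is produced and active.
With repressor VorU bound, *sibL* is not transcribed.
So SibL is not produced.
Itaconate is absent, so JovA is active.
Zn²⁺ is present, so OrvC is active.
Cu²⁺ is absent, so NerC is active.
With repressor NerC bound, *orvF* is not transcribed.
So OrvF is not produced.
With repressor JovA bound, *fubL* is not transcribed.
So FubL is not produced.
Required activator FubL is absent, so *velE* is not transcribed.
So VelE is not produced.
Required activator VelE is absent, so *oxaY* is not transcribed.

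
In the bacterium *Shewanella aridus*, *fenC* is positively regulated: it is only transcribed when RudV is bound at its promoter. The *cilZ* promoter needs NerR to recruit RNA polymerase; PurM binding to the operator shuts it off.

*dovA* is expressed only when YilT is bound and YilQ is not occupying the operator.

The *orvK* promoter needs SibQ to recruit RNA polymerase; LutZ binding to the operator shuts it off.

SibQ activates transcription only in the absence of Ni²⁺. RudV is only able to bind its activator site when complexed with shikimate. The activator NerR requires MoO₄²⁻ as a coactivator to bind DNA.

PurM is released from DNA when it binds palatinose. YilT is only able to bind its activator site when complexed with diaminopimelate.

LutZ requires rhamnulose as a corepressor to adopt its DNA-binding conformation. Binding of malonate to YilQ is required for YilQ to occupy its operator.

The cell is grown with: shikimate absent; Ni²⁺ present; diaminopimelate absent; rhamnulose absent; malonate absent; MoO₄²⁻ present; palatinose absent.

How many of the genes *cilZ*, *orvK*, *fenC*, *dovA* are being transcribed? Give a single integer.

Palatinose is absent, so PurM is active.
MoO₄²⁻ is present, so NerR is active.
With repressor PurM bound, *cilZ* is not transcribed.
→ *cilZ* is OFF.
Rhamnulose is absent, so LutZ is inactive.
Ni²⁺ is present, so SibQ is inactive.
Required activator SibQ is absent, so *orvK* is not transcribed.
→ *orvK* is OFF.
Shikimate is absent, so RudV is inactive.
Required activator RudV is absent, so *fenC* is not transcribed.
→ *fenC* is OFF.
Diaminopimelate is absent, so YilT is inactive.
Malonate is absent, so YilQ is inactive.
Required activator YilT is absent, so *dovA* is not transcribed.
→ *dovA* is OFF.
0 of the 4 genes are transcribed.

0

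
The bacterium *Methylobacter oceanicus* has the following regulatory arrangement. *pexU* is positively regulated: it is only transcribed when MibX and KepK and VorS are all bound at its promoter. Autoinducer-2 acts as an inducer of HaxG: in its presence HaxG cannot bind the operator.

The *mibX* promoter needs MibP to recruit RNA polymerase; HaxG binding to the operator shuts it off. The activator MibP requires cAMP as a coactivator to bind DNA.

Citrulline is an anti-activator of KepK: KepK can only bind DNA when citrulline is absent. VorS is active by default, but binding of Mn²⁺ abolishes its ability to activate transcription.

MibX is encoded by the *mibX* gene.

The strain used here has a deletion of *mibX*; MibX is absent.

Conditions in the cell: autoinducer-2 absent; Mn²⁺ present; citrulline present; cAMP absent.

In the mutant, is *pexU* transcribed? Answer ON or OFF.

MibX is non-functional in this strain, so it has no effect.
Citrulline is present, so KepK is inactive.
Mn²⁺ is present, so VorS is inactive.
Required activator MibX is absent, so *pexU* is not transcribed.

OFF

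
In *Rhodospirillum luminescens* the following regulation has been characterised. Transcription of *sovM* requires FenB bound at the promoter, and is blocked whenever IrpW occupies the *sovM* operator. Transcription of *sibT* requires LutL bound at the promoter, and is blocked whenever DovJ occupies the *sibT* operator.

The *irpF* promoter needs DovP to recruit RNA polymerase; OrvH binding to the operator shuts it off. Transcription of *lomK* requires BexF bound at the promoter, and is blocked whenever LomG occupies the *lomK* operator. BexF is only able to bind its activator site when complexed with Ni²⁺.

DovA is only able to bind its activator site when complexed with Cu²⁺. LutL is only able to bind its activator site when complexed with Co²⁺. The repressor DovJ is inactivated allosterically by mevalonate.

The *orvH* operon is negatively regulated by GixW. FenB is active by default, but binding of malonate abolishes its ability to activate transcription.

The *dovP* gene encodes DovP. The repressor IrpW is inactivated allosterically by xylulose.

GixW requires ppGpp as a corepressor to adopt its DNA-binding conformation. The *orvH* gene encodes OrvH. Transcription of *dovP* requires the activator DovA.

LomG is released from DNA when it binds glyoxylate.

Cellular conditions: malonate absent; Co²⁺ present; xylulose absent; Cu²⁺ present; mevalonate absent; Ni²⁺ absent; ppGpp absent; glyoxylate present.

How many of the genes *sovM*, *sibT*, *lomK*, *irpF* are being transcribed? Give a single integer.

0

Malonate is absent, so FenB is active.
Xylulose is absent, so IrpW is active.
With repressor IrpW bound, *sovM* is not transcribed.
→ *sovM* is OFF.
Co²⁺ is present, so LutL is active.
Mevalonate is absent, so DovJ is active.
With repressor DovJ bound, *sibT* is not transcribed.
→ *sibT* is OFF.
Glyoxylate is present, so LomG is inactive.
Ni²⁺ is absent, so BexF is inactive.
Required activator BexF is absent, so *lomK* is not transcribed.
→ *lomK* is OFF.
ppGpp is absent, so GixW is inactive.
With no repressor bound, *orvH* is transcribed.
So OrvH is produced and active.
Cu²⁺ is present, so DovA is active.
No repressor is bound and DovA is active, so *dovP* is transcribed.
So DovP is produced and active.
With repressor OrvH bound, *irpF* is not transcribed.
→ *irpF* is OFF.
0 of the 4 genes are transcribed.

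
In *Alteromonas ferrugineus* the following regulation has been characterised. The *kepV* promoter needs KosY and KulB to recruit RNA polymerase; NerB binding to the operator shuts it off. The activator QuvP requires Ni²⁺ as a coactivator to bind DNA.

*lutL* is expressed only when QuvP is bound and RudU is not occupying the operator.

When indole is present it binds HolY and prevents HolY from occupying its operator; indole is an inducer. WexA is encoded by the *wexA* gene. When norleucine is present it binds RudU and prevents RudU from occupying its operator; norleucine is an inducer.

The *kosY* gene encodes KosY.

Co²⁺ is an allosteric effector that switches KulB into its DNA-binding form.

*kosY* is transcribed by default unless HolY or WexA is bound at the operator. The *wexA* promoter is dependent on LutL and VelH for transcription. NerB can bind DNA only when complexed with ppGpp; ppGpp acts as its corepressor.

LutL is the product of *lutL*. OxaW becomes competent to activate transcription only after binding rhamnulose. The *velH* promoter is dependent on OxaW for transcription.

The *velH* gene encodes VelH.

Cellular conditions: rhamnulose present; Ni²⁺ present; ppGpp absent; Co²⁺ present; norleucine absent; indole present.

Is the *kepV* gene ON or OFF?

Indole is present, so HolY is inactive.
Ni²⁺ is present, so QuvP is active.
Norleucine is absent, so RudU is active.
With repressor RudU bound, *lutL* is not transcribed.
So LutL is not produced.
Rhamnulose is present, so OxaW is active.
No repressor is bound and OxaW is active, so *velH* is transcribed.
So VelH is produced and active.
Required activator LutL is absent, so *wexA* is not transcribed.
So WexA is not produced.
With no repressor bound, *kosY* is transcribed.
So KosY is produced and active.
Co²⁺ is present, so KulB is active.
ppGpp is absent, so NerB is inactive.
No repressor is bound and KosY and KulB are active, so *kepV* is transcribed.

ON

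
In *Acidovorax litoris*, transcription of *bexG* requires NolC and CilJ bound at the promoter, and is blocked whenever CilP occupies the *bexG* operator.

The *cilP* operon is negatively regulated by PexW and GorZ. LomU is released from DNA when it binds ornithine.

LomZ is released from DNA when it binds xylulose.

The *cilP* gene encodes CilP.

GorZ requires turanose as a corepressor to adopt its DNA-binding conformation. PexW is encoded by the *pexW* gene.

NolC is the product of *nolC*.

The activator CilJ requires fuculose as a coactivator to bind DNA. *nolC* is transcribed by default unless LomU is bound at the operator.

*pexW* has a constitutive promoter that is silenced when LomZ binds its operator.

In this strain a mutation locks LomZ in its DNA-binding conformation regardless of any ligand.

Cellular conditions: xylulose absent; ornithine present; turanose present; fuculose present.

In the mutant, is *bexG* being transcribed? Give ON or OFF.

LomZ is constitutively active in this strain.
With repressor LomZ bound, *pexW* is not transcribed.
So PexW is not produced.
Turanose is present, so GorZ is active.
With repressor GorZ bound, *cilP* is not transcribed.
So CilP is not produced.
Ornithine is present, so LomU is inactive.
With no repressor bound, *nolC* is transcribed.
So NolC is produced and active.
Fuculose is present, so CilJ is active.
No repressor is bound and NolC and CilJ are active, so *bexG* is transcribed.

ON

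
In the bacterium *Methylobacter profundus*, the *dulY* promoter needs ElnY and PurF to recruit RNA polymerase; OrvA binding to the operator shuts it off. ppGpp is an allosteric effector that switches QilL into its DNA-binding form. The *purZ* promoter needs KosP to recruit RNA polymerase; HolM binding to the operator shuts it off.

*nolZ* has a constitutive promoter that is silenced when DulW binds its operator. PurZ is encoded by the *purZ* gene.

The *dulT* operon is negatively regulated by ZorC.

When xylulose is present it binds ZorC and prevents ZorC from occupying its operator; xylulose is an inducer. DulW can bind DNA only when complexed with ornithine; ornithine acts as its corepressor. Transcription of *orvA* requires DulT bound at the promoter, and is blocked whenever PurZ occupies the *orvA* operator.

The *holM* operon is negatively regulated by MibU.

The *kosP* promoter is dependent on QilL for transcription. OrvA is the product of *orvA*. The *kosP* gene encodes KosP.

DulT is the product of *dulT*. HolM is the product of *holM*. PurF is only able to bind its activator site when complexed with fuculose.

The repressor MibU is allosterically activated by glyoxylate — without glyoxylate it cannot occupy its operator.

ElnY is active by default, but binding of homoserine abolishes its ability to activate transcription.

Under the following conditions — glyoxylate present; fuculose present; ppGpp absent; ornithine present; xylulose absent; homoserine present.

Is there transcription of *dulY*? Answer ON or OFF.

Homoserine is present, so ElnY is inactive.
Fuculose is present, so PurF is active.
ppGpp is absent, so QilL is inactive.
Required activator QilL is absent, so *kosP* is not transcribed.
So KosP is not produced.
Glyoxylate is present, so MibU is active.
With repressor MibU bound, *holM* is not transcribed.
So HolM is not produced.
Required activator KosP is absent, so *purZ* is not transcribed.
So PurZ is not produced.
Xylulose is absent, so ZorC is active.
With repressor ZorC bound, *dulT* is not transcribed.
So DulT is not produced.
Required activator DulT is absent, so *orvA* is not transcribed.
So OrvA is not produced.
Required activator ElnY is absent, so *dulY* is not transcribed.

OFF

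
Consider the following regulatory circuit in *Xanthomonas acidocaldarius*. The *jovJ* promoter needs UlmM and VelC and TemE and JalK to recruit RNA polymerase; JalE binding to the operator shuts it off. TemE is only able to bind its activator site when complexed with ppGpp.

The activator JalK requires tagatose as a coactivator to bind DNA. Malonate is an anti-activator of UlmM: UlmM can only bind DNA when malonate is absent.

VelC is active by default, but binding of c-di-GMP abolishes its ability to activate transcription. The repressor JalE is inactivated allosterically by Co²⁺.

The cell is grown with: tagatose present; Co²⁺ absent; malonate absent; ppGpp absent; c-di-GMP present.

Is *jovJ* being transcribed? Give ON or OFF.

OFF

Malonate is absent, so UlmM is active.
c-di-GMP is present, so VelC is inactive.
ppGpp is absent, so TemE is inactive.
Co²⁺ is absent, so JalE is active.
Tagatose is present, so JalK is active.
With repressor JalE bound, *jovJ* is not transcribed.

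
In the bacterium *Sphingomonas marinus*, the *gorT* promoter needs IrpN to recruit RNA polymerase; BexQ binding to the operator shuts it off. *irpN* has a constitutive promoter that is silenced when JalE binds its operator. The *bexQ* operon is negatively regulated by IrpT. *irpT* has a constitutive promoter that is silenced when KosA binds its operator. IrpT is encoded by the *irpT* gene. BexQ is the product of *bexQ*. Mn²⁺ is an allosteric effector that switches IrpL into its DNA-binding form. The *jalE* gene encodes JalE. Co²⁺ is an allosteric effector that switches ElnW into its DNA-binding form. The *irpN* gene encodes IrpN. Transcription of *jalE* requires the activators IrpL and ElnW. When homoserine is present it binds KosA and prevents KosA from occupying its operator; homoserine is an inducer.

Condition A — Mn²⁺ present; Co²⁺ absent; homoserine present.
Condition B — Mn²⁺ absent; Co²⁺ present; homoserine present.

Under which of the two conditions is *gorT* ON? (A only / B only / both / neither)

Condition A:
Mn²⁺ is present, so IrpL is active.
Co²⁺ is absent, so ElnW is inactive.
Required activator ElnW is absent, so *jalE* is not transcribed.
So JalE is not produced.
With no repressor bound, *irpN* is transcribed.
So IrpN is produced and active.
Homoserine is present, so KosA is inactive.
With no repressor bound, *irpT* is transcribed.
So IrpT is produced and active.
With repressor IrpT bound, *bexQ* is not transcribed.
So BexQ is not produced.
No repressor is bound and IrpN is active, so *gorT* is transcribed.
→ *gorT* is ON in A.
Condition B:
Mn²⁺ is absent, so IrpL is inactive.
Co²⁺ is present, so ElnW is active.
Required activator IrpL is absent, so *jalE* is not transcribed.
So JalE is not produced.
With no repressor bound, *irpN* is transcribed.
So IrpN is produced and active.
Homoserine is present, so KosA is inactive.
With no repressor bound, *irpT* is transcribed.
So IrpT is produced and active.
With repressor IrpT bound, *bexQ* is not transcribed.
So BexQ is not produced.
No repressor is bound and IrpN is active, so *gorT* is transcribed.
→ *gorT* is ON in B.

both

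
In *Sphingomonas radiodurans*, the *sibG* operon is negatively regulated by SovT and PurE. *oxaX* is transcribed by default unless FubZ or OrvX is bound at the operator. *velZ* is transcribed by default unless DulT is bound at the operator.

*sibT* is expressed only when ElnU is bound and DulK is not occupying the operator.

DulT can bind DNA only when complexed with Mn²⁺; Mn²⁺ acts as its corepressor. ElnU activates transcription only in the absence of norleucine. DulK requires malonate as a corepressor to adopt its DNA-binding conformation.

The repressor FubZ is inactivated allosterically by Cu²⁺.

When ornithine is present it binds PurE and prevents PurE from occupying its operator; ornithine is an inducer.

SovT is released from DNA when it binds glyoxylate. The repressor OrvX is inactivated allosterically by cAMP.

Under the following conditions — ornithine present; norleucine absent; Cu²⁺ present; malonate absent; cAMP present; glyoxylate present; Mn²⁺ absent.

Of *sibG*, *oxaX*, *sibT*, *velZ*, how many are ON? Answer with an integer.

4

Glyoxylate is present, so SovT is inactive.
Ornithine is present, so PurE is inactive.
With no repressor bound, *sibG* is transcribed.
→ *sibG* is ON.
Cu²⁺ is present, so FubZ is inactive.
cAMP is present, so OrvX is inactive.
With no repressor bound, *oxaX* is transcribed.
→ *oxaX* is ON.
Norleucine is absent, so ElnU is active.
Malonate is absent, so DulK is inactive.
No repressor is bound and ElnU is active, so *sibT* is transcribed.
→ *sibT* is ON.
Mn²⁺ is absent, so DulT is inactive.
With no repressor bound, *velZ* is transcribed.
→ *velZ* is ON.
4 of the 4 genes are transcribed.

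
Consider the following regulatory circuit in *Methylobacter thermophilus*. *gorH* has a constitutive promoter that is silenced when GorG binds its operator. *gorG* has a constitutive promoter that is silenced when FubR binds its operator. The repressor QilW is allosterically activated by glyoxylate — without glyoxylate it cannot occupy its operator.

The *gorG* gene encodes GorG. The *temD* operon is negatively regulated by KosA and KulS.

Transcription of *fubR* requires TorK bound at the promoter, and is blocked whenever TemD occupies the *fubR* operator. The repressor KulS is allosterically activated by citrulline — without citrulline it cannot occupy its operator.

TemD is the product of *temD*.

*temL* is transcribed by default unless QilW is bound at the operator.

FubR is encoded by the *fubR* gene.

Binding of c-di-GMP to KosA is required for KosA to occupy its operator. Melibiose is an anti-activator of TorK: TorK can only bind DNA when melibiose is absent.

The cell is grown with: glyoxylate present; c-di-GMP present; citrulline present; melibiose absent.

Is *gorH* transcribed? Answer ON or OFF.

ON

c-di-GMP is present, so KosA is active.
Citrulline is present, so KulS is active.
With repressor KosA bound, *temD* is not transcribed.
So TemD is not produced.
Melibiose is absent, so TorK is active.
No repressor is bound and TorK is active, so *fubR* is transcribed.
So FubR is produced and active.
With repressor FubR bound, *gorG* is not transcribed.
So GorG is not produced.
With no repressor bound, *gorH* is transcribed.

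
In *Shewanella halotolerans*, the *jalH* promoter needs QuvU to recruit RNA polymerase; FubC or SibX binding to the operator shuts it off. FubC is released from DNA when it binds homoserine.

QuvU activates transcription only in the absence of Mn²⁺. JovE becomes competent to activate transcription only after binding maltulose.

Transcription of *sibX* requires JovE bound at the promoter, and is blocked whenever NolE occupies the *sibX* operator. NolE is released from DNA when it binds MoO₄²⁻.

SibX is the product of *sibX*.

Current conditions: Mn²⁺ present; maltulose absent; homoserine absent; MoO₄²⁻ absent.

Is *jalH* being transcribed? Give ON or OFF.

Homoserine is absent, so FubC is active.
MoO₄²⁻ is absent, so NolE is active.
Maltulose is absent, so JovE is inactive.
With repressor NolE bound, *sibX* is not transcribed.
So SibX is not produced.
Mn²⁺ is present, so QuvU is inactive.
With repressor FubC bound, *jalH* is not transcribed.

OFF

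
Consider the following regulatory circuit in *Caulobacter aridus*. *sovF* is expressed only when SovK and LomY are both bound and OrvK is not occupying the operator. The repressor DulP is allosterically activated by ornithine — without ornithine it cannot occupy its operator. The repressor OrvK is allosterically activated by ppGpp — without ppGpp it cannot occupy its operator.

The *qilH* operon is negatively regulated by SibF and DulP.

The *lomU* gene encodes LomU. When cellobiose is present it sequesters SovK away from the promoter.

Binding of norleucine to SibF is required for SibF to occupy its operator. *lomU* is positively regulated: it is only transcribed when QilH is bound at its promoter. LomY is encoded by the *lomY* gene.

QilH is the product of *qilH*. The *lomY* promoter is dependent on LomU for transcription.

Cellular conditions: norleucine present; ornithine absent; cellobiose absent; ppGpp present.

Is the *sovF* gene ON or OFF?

OFF

Cellobiose is absent, so SovK is active.
Norleucine is present, so SibF is active.
Ornithine is absent, so DulP is inactive.
With repressor SibF bound, *qilH* is not transcribed.
So QilH is not produced.
Required activator QilH is absent, so *lomU* is not transcribed.
So LomU is not produced.
Required activator LomU is absent, so *lomY* is not transcribed.
So LomY is not produced.
ppGpp is present, so OrvK is active.
With repressor OrvK bound, *sovF* is not transcribed.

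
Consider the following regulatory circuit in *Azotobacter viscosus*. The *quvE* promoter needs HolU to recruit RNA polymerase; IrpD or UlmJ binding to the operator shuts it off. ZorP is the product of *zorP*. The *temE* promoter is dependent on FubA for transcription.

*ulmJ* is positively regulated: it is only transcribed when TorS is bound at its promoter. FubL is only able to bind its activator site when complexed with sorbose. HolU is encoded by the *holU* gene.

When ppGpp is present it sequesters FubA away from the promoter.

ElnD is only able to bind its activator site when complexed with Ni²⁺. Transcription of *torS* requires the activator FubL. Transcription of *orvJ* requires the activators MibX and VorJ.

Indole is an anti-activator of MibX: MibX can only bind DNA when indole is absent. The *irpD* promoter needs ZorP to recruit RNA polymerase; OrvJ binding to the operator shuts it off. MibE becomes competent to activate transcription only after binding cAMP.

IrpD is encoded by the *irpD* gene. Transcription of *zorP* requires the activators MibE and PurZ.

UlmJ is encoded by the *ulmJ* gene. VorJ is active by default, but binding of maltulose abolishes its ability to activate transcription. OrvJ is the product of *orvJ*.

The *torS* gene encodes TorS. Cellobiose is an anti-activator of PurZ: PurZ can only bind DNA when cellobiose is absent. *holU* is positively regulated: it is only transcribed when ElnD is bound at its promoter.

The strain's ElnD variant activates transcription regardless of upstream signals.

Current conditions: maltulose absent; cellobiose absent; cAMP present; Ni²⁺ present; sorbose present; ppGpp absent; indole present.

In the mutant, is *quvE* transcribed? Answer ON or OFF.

Indole is present, so MibX is inactive.
Maltulose is absent, so VorJ is active.
Required activator MibX is absent, so *orvJ* is not transcribed.
So OrvJ is not produced.
cAMP is present, so MibE is active.
Cellobiose is absent, so PurZ is active.
No repressor is bound and MibE and PurZ are active, so *zorP* is transcribed.
So ZorP is produced and active.
No repressor is bound and ZorP is active, so *irpD* is transcribed.
So IrpD is produced and active.
ElnD is constitutively active in this strain.
No repressor is bound and ElnD is active, so *holU* is transcribed.
So HolU is produced and active.
Sorbose is present, so FubL is active.
No repressor is bound and FubL is active, so *torS* is transcribed.
So TorS is produced and active.
No repressor is bound and TorS is active, so *ulmJ* is transcribed.
So UlmJ is produced and active.
With repressor IrpD bound, *quvE* is not transcribed.

OFF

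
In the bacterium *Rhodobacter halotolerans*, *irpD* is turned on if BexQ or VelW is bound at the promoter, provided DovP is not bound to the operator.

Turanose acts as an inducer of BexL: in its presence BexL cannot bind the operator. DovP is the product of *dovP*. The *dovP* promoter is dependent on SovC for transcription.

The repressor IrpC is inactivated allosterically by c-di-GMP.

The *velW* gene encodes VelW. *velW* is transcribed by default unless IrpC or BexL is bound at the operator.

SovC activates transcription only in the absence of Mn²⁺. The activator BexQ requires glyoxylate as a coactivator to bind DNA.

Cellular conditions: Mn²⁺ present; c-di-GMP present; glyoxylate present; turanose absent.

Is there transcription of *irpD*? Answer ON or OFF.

Glyoxylate is present, so BexQ is active.
Mn²⁺ is present, so SovC is inactive.
Required activator SovC is absent, so *dovP* is not transcribed.
So DovP is not produced.
c-di-GMP is present, so IrpC is inactive.
Turanose is absent, so BexL is active.
With repressor BexL bound, *velW* is not transcribed.
So VelW is not produced.
Activator BexQ is present, so *irpD* is transcribed.

ON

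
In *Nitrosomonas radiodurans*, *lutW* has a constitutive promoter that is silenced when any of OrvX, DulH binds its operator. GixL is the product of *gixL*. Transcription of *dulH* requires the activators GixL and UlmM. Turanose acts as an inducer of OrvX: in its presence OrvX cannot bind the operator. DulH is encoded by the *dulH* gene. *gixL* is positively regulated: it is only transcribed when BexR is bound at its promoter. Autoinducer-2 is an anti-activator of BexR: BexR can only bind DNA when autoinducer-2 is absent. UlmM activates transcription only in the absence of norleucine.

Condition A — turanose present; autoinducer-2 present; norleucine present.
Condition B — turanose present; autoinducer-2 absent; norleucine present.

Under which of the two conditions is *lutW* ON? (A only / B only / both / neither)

both

Condition A:
Turanose is present, so OrvX is inactive.
Autoinducer-2 is present, so BexR is inactive.
Required activator BexR is absent, so *gixL* is not transcribed.
So GixL is not produced.
Norleucine is present, so UlmM is inactive.
Required activator GixL is absent, so *dulH* is not transcribed.
So DulH is not produced.
With no repressor bound, *lutW* is transcribed.
→ *lutW* is ON in A.
Condition B:
Turanose is present, so OrvX is inactive.
Autoinducer-2 is absent, so BexR is active.
No repressor is bound and BexR is active, so *gixL* is transcribed.
So GixL is produced and active.
Norleucine is present, so UlmM is inactive.
Required activator UlmM is absent, so *dulH* is not transcribed.
So DulH is not produced.
With no repressor bound, *lutW* is transcribed.
→ *lutW* is ON in B.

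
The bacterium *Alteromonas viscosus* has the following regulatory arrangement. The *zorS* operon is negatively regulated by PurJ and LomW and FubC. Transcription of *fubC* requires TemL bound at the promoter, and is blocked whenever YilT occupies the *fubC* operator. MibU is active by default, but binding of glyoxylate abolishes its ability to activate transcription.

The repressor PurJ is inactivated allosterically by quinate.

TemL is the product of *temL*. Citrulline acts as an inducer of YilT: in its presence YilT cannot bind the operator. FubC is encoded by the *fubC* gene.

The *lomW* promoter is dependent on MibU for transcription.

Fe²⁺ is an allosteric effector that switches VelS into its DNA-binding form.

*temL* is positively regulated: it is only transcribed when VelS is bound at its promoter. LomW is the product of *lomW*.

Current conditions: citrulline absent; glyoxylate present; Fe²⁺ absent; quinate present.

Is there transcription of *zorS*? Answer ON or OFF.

ON

Quinate is present, so PurJ is inactive.
Glyoxylate is present, so MibU is inactive.
Required activator MibU is absent, so *lomW* is not transcribed.
So LomW is not produced.
Fe²⁺ is absent, so VelS is inactive.
Required activator VelS is absent, so *temL* is not transcribed.
So TemL is not produced.
Citrulline is absent, so YilT is active.
With repressor YilT bound, *fubC* is not transcribed.
So FubC is not produced.
With no repressor bound, *zorS* is transcribed.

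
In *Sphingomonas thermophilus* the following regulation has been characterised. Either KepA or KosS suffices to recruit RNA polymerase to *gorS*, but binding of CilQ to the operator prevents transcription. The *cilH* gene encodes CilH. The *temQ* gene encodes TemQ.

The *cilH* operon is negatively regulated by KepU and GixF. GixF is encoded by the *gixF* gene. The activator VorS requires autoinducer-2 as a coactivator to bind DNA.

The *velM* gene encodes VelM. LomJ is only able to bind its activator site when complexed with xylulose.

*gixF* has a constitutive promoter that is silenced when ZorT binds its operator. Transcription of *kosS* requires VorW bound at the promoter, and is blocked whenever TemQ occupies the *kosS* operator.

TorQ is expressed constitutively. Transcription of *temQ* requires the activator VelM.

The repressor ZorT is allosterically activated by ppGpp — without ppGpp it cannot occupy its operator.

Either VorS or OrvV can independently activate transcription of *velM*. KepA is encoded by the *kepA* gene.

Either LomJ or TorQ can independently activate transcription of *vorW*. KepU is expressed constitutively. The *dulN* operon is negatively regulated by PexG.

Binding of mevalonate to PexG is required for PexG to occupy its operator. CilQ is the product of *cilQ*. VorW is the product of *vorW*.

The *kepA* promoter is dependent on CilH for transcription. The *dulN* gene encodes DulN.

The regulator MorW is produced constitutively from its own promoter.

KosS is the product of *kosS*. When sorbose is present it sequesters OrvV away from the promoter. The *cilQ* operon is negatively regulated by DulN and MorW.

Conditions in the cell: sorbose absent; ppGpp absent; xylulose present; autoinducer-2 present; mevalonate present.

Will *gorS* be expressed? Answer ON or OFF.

OFF

KepU is produced constitutively and is active.
ppGpp is absent, so ZorT is inactive.
With no repressor bound, *gixF* is transcribed.
So GixF is produced and active.
With repressor KepU bound, *cilH* is not transcribed.
So CilH is not produced.
Required activator CilH is absent, so *kepA* is not transcribed.
So KepA is not produced.
Mevalonate is present, so PexG is active.
With repressor PexG bound, *dulN* is not transcribed.
So DulN is not produced.
MorW is produced constitutively and is active.
With repressor MorW bound, *cilQ* is not transcribed.
So CilQ is not produced.
Autoinducer-2 is present, so VorS is active.
Sorbose is absent, so OrvV is active.
Activator VorS is present, so *velM* is transcribed.
So VelM is produced and active.
No repressor is bound and VelM is active, so *temQ* is transcribed.
So TemQ is produced and active.
Xylulose is present, so LomJ is active.
TorQ is produced constitutively and is active.
Activator LomJ is present, so *vorW* is transcribed.
So VorW is produced and active.
With repressor TemQ bound, *kosS* is not transcribed.
So KosS is not produced.
No activator is available at the *gorS* promoter, so *gorS* is not transcribed.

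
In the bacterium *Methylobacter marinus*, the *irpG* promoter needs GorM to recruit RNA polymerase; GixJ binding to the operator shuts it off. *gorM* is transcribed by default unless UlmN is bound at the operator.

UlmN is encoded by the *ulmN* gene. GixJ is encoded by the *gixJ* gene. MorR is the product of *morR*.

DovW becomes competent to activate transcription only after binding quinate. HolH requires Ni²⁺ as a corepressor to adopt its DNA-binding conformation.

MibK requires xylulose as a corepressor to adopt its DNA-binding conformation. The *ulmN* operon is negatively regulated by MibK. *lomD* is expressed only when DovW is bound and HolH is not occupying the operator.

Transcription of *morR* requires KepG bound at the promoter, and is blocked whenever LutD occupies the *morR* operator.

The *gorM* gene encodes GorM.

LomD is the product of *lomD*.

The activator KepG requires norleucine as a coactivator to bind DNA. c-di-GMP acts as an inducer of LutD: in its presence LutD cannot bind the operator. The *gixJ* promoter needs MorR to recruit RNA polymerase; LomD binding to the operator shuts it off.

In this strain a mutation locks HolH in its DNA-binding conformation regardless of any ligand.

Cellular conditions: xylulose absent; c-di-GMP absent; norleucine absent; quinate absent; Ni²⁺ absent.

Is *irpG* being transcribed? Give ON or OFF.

Xylulose is absent, so MibK is inactive.
With no repressor bound, *ulmN* is transcribed.
So UlmN is produced and active.
With repressor UlmN bound, *gorM* is not transcribed.
So GorM is not produced.
HolH is constitutively active in this strain.
Quinate is absent, so DovW is inactive.
With repressor HolH bound, *lomD* is not transcribed.
So LomD is not produced.
Norleucine is absent, so KepG is inactive.
c-di-GMP is absent, so LutD is active.
With repressor LutD bound, *morR* is not transcribed.
So MorR is not produced.
Required activator MorR is absent, so *gixJ* is not transcribed.
So GixJ is not produced.
Required activator GorM is absent, so *irpG* is not transcribed.

OFF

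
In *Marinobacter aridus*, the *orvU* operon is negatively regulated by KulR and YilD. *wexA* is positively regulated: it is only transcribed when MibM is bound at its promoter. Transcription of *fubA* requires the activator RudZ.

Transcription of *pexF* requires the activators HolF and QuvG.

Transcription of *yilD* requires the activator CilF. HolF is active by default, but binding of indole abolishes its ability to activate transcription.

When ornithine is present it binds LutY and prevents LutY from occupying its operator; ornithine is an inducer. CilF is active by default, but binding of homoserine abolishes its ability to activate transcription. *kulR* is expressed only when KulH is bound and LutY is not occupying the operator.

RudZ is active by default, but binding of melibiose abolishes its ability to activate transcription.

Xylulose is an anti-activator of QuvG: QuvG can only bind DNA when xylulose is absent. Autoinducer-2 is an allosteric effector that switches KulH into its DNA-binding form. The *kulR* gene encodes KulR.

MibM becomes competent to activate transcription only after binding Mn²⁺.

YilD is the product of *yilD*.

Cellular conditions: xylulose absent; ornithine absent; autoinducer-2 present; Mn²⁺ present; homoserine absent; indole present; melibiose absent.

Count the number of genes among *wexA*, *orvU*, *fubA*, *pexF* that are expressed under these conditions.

2

Mn²⁺ is present, so MibM is active.
No repressor is bound and MibM is active, so *wexA* is transcribed.
→ *wexA* is ON.
Autoinducer-2 is present, so KulH is active.
Ornithine is absent, so LutY is active.
With repressor LutY bound, *kulR* is not transcribed.
So KulR is not produced.
Homoserine is absent, so CilF is active.
No repressor is bound and CilF is active, so *yilD* is transcribed.
So YilD is produced and active.
With repressor YilD bound, *orvU* is not transcribed.
→ *orvU* is OFF.
Melibiose is absent, so RudZ is active.
No repressor is bound and RudZ is active, so *fubA* is transcribed.
→ *fubA* is ON.
Indole is present, so HolF is inactive.
Xylulose is absent, so QuvG is active.
Required activator HolF is absent, so *pexF* is not transcribed.
→ *pexF* is OFF.
2 of the 4 genes are transcribed.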